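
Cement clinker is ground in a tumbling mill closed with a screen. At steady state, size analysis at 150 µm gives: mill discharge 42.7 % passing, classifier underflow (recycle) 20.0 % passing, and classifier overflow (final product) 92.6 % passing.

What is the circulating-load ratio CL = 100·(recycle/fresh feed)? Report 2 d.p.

Let r = R/F. Size balance at 150 µm:
(1+r)·d = r·u + o ⇒ r = (o−d)/(d−u)
r = (92.6 − 42.7)/(42.7 − 20.0) = 49.9/22.7 = 2.1982
CL = 100·r = 219.82 %

CL = 219.82 %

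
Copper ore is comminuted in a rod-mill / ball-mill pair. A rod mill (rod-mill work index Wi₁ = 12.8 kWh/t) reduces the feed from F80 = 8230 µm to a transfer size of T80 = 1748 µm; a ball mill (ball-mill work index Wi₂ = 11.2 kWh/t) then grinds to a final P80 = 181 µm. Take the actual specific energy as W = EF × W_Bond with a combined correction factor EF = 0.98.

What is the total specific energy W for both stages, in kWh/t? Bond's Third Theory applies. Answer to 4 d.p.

W = 10·Wi·[P80^(−½) − F80^(−½)]
Stage 1 (8230→1748 µm, Wi₁=12.8): W₁ = 10·12.8·(0.023918 − 0.011023) = 1.6506 kWh/t
Stage 2 (1748→181 µm, Wi₂=11.2): W₂ = 10·11.2·(0.074329 − 0.023918) = 5.6461 kWh/t
W = W₁ + W₂ = 1.6506 + 5.6461 = 7.2966 kWh/t
With EF = 0.98: W = 7.2966·0.98 = 7.1507 kWh/t

W = 7.1507 kWh/t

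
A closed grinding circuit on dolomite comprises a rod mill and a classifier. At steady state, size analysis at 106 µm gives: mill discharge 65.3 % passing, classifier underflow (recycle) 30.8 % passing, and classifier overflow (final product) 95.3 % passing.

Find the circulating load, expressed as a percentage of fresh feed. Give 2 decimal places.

CL = 86.96 %

Let r = R/F. Size balance at 106 µm:
d + r·d = r·u + o → r(d−u) = o−d
r = (95.3 − 65.3)/(65.3 − 30.8) = 30.0/34.5 = 0.8696
CL = 100·r = 86.96 %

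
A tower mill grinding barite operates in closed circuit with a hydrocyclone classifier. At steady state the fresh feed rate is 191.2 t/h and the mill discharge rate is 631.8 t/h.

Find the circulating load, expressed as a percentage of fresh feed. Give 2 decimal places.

CL = 230.44 %

Mill node: discharge = fresh + recycle.
R = M − F = 631.8 − 191.2 = 440.6 t/h
CL = 100·R/F = 100·440.6/191.2 = 230.44 %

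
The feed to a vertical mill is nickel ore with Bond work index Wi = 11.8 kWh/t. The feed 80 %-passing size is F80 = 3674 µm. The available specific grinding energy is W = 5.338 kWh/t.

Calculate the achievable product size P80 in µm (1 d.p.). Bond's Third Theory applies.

P80 = 262.4 µm

Bond: W = 10·Wi·(1/√P80 − 1/√F80)
1/√P80 = 1/√F80 + W/(10·Wi)
  = 5.3380/(10·11.8) + 1/√3674 = 0.045237 + 0.016498 = 0.061735
P80 = (1/0.061735)² = 16.1982² = 262.38 µm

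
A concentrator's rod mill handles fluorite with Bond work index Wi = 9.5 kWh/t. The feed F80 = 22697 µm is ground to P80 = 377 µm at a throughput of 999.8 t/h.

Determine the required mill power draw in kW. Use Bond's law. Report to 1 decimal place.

P = 4261.3 kW

Bond:  W = 10 Wi (1/√P − 1/√F)
W = 10·9.5·(1/√377 − 1/√22697) = 10·9.5·(0.044865) = 4.2622 kWh/t
P = W·T = 4.2622·999.8 = 4261.3 kW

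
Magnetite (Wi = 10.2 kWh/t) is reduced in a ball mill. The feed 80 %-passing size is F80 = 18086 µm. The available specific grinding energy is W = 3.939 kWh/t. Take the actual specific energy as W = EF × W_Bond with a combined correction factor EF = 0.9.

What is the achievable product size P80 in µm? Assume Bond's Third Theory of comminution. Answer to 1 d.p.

P80 = 394.5 µm

W_Bond = 10·Wi·(1/√P₈₀ − 1/√F₈₀)
W_Bond = W / EF = 3.939 / 0.9 = 4.3767 kWh/t
⇒ 1/√P80 = W_Bond/(10·Wi) + 1/√F80
  = 4.3767/(10·10.2) + 1/√18086 = 0.042908 + 0.007436 = 0.050344
P80 = (1/0.050344)² = 19.8632² = 394.55 µm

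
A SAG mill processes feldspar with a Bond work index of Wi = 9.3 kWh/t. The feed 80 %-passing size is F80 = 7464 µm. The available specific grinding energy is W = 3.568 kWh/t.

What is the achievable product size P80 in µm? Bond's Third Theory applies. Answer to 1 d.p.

P80 = 401.0 µm

Bond: W = 10·Wi·(1/√P80 − 1/√F80)
⇒ 1/√P80 = W/(10 Wi) + 1/√F80
  = 3.5680/(10·9.3) + 1/√7464 = 0.038366 + 0.011575 = 0.049940
P80 = (1/0.049940)² = 20.0239² = 400.96 µm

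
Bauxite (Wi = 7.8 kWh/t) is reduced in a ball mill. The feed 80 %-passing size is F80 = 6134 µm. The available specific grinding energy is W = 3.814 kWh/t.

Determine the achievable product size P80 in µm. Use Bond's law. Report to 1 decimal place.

W = 10·Wi·(P80^(-½) − F80^(-½))
P80^-0.5 = F80^-0.5 + W/(10 Wi)
  = 3.8140/(10·7.8) + 1/√6134 = 0.048897 + 0.012768 = 0.061666
P80 = (1/0.061666)² = 16.2165² = 262.97 µm

P80 = 263.0 µm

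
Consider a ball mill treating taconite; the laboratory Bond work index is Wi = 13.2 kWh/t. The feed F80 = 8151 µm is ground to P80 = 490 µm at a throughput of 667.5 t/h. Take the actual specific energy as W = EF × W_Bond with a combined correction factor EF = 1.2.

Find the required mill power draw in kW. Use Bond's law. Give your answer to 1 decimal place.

P = 3605.4 kW

W = 10·Wi·[P80^(−½) − F80^(−½)]
W = 10·13.2·(1/√490 − 1/√8151) = 10·13.2·(0.034099) = 4.5011 kWh/t
With EF = 1.2: W = 4.5011·1.2 = 5.4013 kWh/t
Power = W × throughput = 5.4013 kWh/t × 667.5 t/h = 3605.4 kW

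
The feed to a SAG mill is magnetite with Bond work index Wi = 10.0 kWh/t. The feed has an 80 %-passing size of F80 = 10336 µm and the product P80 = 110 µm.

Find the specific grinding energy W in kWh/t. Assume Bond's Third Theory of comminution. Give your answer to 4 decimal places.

W = 10 Wi / √P80 − 10 Wi / √F80
1/√110 = 0.095346;  1/√10336 = 0.009836
W = 10·10.0·(0.095346 − 0.009836) = 8.5510 kWh/t

W = 8.5510 kWh/t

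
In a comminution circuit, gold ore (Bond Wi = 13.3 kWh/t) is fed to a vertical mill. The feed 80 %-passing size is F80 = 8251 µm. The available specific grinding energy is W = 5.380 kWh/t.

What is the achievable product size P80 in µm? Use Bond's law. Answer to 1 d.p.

Bond:  W = 10 Wi (1/√P − 1/√F)
⇒ 1/√P80 = W/(10·Wi) + 1/√F80
  = 5.3800/(10·13.3) + 1/√8251 = 0.040451 + 0.011009 = 0.051460
P80 = (1/0.051460)² = 19.4325² = 377.62 µm

P80 = 377.6 µm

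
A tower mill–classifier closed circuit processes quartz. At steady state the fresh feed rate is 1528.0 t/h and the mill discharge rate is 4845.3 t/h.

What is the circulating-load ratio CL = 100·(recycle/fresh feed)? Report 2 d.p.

Steady state: M = F + R.
R = M − F = 4845.3 − 1528.0 = 3317.3 t/h
CL = 100·R/F = 100·3317.3/1528.0 = 217.10 %

CL = 217.10 %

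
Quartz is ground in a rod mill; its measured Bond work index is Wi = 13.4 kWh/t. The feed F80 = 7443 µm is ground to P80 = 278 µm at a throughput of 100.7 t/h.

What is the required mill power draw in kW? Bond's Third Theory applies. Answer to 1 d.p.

P = 652.9 kW

Bond: W = 10·Wi·(1/√P80 − 1/√F80)
W = 10·13.4·(1/√278 − 1/√7443) = 10·13.4·(0.048385) = 6.4836 kWh/t
Power = W × throughput = 6.4836 kWh/t × 100.7 t/h = 652.9 kW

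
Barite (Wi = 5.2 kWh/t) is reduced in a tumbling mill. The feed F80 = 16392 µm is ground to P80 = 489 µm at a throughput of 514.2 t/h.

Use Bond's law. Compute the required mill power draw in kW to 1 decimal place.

P = 1000.3 kW

Bond:  W = 10 Wi (1/√P − 1/√F)
W = 10·5.2·(1/√489 − 1/√16392) = 10·5.2·(0.037411) = 1.9454 kWh/t
P = W·T = 1.9454·514.2 = 1000.3 kW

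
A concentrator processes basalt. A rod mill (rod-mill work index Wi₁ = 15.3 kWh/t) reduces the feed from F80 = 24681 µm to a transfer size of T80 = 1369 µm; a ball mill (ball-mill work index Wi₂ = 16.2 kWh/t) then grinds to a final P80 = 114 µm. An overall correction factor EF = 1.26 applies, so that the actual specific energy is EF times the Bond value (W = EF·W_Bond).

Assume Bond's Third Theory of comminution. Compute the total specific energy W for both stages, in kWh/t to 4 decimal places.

W = 17.5840 kWh/t

W = 10·Wi·[P80^(−½) − F80^(−½)]
Stage 1 (24681→1369 µm, Wi₁=15.3): W₁ = 10·15.3·(0.027027 − 0.006365) = 3.1612 kWh/t
Stage 2 (1369→114 µm, Wi₂=16.2): W₂ = 10·16.2·(0.093659 − 0.027027) = 10.7943 kWh/t
W = W₁ + W₂ = 3.1612 + 10.7943 = 13.9556 kWh/t
W_actual = 1.26 × 13.9556 = 17.5840 kWh/t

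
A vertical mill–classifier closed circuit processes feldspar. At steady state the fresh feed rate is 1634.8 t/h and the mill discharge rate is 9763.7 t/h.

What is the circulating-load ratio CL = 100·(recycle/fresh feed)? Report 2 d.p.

CL = 497.24 %

Steady state: M = F + R.
R = M − F = 9763.7 − 1634.8 = 8128.9 t/h
CL = 100·R/F = 100·8128.9/1634.8 = 497.24 %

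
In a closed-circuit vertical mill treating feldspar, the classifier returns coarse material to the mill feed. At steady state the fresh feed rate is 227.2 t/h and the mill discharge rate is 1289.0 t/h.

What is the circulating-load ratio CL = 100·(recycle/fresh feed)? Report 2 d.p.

CL = 467.34 %

Mill node: discharge = fresh + recycle.
R = M − F = 1289.0 − 227.2 = 1061.8 t/h
CL = 100·R/F = 100·1061.8/227.2 = 467.34 %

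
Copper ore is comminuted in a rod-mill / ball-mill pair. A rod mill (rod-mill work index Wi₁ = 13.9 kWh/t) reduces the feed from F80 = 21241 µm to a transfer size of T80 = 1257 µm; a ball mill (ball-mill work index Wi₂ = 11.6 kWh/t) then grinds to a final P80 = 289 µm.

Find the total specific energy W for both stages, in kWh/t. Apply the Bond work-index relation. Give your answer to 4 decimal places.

W = 6.5185 kWh/t

W = 10 Wi (1/√P80 − 1/√F80)  [Bond]
Stage 1 (21241→1257 µm, Wi₁=13.9): W₁ = 10·13.9·(0.028205 − 0.006861) = 2.9668 kWh/t
Stage 2 (1257→289 µm, Wi₂=11.6): W₂ = 10·11.6·(0.058824 − 0.028205) = 3.5517 kWh/t
W = W₁ + W₂ = 2.9668 + 3.5517 = 6.5185 kWh/t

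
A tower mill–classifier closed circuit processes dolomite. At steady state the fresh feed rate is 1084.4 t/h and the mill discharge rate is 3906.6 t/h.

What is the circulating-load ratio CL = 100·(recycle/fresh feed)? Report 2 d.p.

Discharge = new feed + return, hence
R = M − F = 3906.6 − 1084.4 = 2822.2 t/h
CL = 100·R/F = 100·2822.2/1084.4 = 260.25 %

CL = 260.25 %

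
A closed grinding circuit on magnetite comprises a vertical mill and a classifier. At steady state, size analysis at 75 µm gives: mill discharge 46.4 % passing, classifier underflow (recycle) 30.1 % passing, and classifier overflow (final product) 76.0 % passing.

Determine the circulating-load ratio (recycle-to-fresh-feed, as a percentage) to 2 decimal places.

CL = 181.60 %

Mass balance on the −75 µm fraction:
(1+r)d = ru + o → r = (o−d)/(d−u)
r = (76.0 − 46.4)/(46.4 − 30.1) = 29.6/16.3 = 1.8160
CL = 100·r = 181.60 %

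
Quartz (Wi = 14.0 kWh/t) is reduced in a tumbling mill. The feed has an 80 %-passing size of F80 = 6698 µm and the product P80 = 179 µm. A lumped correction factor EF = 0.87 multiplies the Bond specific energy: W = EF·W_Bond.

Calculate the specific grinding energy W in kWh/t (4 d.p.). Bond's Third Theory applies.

W = 7.6155 kWh/t

Bond: W = 10·Wi·(1/√P80 − 1/√F80)
1/√179 = 0.074744;  1/√6698 = 0.012219
W = 10·14.0·(0.074744 − 0.012219) = 8.7535 kWh/t
Apply correction: 8.7535 × 0.87 = 7.6155 kWh/t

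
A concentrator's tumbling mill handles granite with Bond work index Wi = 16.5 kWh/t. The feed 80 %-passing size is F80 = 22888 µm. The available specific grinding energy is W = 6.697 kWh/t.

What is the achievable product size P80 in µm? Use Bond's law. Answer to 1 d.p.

P80 = 448.9 µm

W_Bond = 10·Wi·(1/√P₈₀ − 1/√F₈₀)
⇒ 1/√P80 = W/(10·Wi) + 1/√F80
  = 6.6970/(10·16.5) + 1/√22888 = 0.040588 + 0.006610 = 0.047198
P80 = (1/0.047198)² = 21.1874² = 448.91 µm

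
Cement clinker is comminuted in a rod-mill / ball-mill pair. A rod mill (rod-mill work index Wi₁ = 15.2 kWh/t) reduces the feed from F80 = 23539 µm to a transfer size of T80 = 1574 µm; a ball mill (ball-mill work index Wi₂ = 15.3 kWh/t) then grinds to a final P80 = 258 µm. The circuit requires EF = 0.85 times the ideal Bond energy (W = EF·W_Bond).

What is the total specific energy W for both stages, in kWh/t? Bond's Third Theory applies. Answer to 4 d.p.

W = 7.2330 kWh/t

Bond:  W = 10 Wi (1/√P − 1/√F)
Stage 1 (23539→1574 µm, Wi₁=15.2): W₁ = 10·15.2·(0.025206 − 0.006518) = 2.8405 kWh/t
Stage 2 (1574→258 µm, Wi₂=15.3): W₂ = 10·15.3·(0.062257 − 0.025206) = 5.6689 kWh/t
W = W₁ + W₂ = 2.8405 + 5.6689 = 8.5094 kWh/t
Corrected W = EF·W_Bond = 0.85·8.5094 = 7.2330 kWh/t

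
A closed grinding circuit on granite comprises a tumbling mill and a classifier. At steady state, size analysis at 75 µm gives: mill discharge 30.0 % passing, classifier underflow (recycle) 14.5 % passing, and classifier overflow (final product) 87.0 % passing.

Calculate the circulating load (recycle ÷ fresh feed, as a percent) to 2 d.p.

CL = 367.74 %

Mass balance on the −75 µm fraction:
(1+r)d = ru + o → r = (o−d)/(d−u)
r = (87.0 − 30.0)/(30.0 − 14.5) = 57.0/15.5 = 3.6774
CL = 100·r = 367.74 %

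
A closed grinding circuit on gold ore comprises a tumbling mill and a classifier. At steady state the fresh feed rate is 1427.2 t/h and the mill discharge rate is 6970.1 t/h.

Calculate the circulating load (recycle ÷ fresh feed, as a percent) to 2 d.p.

CL = 388.38 %

Mill node: discharge = fresh + recycle.
R = M − F = 6970.1 − 1427.2 = 5542.9 t/h
CL = 100·R/F = 100·5542.9/1427.2 = 388.38 %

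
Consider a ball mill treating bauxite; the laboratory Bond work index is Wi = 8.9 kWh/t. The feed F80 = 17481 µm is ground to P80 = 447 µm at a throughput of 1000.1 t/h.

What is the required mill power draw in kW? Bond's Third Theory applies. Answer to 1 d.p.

P = 3536.8 kW

W = 10·Wi·[P80^(−½) − F80^(−½)]
W = 10·8.9·(1/√447 − 1/√17481) = 10·8.9·(0.039735) = 3.5364 kWh/t
P_mill = W·ṁ = 3.5364·1000.1 = 3536.8 kW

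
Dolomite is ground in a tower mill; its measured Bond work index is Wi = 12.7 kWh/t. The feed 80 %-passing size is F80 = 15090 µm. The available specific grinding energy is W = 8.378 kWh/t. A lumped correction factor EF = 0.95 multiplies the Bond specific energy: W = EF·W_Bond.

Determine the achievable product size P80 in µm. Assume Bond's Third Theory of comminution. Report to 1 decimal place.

P80 = 166.1 µm

Bond: W = 10·Wi·(1/√P80 − 1/√F80)
W_Bond = W / EF = 8.378 / 0.95 = 8.8189 kWh/t
P80^(−½) = W_Bond/(10 Wi) + F80^(−½)
  = 8.8189/(10·12.7) + 1/√15090 = 0.069441 + 0.008141 = 0.077581
P80 = (1/0.077581)² = 12.8897² = 166.15 µm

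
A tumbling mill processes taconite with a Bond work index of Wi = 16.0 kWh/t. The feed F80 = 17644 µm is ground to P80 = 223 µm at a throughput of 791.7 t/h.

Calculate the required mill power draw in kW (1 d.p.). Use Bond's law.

W = 10 Wi / √P80 − 10 Wi / √F80
W = 10·16.0·(1/√223 − 1/√17644) = 10·16.0·(0.059437) = 9.5099 kWh/t
P = W·T = 9.5099·791.7 = 7528.9 kW

P = 7528.9 kW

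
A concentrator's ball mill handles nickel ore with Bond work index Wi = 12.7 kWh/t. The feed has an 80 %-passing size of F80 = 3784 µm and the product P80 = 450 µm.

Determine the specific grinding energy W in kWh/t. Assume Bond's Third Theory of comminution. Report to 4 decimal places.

W = 3.9223 kWh/t

Bond: W = 10·Wi·(1/√P80 − 1/√F80)
1/√450 = 0.047140;  1/√3784 = 0.016256
W = 10·12.7·(0.047140 − 0.016256) = 3.9223 kWh/t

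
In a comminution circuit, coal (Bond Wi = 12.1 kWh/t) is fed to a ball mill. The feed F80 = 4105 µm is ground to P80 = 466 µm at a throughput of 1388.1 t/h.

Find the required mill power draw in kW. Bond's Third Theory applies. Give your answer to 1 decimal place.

W = 10·Wi·[P80^(−½) − F80^(−½)]
W = 10·12.1·(1/√466 − 1/√4105) = 10·12.1·(0.030716) = 3.7167 kWh/t
P_mill = W·ṁ = 3.7167·1388.1 = 5159.1 kW

P = 5159.1 kW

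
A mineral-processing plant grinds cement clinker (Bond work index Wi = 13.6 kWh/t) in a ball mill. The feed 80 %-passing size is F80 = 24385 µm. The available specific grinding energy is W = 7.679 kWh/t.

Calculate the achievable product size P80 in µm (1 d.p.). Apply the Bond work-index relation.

W = 10·Wi·[P80^(−½) − F80^(−½)]
⇒ 1/√P80 = W/(10 Wi) + 1/√F80
  = 7.6790/(10·13.6) + 1/√24385 = 0.056463 + 0.006404 = 0.062867
P80 = (1/0.062867)² = 15.9066² = 253.02 µm

P80 = 253.0 µm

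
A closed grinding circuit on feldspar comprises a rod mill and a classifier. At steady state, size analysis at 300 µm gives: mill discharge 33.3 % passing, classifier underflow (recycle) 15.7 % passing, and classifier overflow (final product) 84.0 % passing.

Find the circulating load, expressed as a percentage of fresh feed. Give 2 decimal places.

CL = 288.07 %

Let r = R/F. Size balance at 300 µm:
Fd + Rd = Ru + Fo ⇒ R/F = (o−d)/(d−u)
r = (84.0 − 33.3)/(33.3 − 15.7) = 50.7/17.6 = 2.8807
CL = 100·r = 288.07 %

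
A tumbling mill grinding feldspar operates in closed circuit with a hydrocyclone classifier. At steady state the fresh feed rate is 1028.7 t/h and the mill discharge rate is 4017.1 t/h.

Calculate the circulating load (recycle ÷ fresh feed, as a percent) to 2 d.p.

CL = 290.50 %

Mill node: discharge = fresh + recycle.
R = M − F = 4017.1 − 1028.7 = 2988.4 t/h
CL = 100·R/F = 100·2988.4/1028.7 = 290.50 %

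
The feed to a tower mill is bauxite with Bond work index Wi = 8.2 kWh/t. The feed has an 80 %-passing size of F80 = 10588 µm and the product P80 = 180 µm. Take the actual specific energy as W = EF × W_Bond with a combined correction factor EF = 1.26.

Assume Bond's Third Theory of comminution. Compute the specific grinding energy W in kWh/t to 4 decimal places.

W = 6.6969 kWh/t

W = 10 Wi (1/√P80 − 1/√F80)  [Bond]
1/√180 = 0.074536;  1/√10588 = 0.009718
W = 10·8.2·(0.074536 − 0.009718) = 5.3150 kWh/t
W_actual = 1.26 × 5.3150 = 6.6969 kWh/t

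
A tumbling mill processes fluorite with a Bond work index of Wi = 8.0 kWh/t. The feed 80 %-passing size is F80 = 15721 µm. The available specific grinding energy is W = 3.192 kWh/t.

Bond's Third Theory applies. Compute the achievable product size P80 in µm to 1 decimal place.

W = 10 Wi (1/√P80 − 1/√F80)  [Bond]
⇒ 1/√P80 = W/(10·Wi) + 1/√F80
  = 3.1920/(10·8.0) + 1/√15721 = 0.039900 + 0.007976 = 0.047876
P80 = (1/0.047876)² = 20.8875² = 436.29 µm

P80 = 436.3 µm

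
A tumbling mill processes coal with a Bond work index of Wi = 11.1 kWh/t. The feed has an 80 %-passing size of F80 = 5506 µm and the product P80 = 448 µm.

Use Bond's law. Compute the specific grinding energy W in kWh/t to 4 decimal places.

W = 10 Wi / √P80 − 10 Wi / √F80
1/√448 = 0.047246;  1/√5506 = 0.013477
W = 10·11.1·(0.047246 − 0.013477) = 3.7483 kWh/t

W = 3.7483 kWh/t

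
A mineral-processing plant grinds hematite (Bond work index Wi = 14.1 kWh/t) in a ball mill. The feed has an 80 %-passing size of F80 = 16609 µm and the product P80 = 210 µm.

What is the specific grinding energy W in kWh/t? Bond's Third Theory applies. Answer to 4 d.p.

W = 10 Wi (P80^-0.5 − F80^-0.5)
1/√210 = 0.069007;  1/√16609 = 0.007759
W = 10·14.1·(0.069007 − 0.007759) = 8.6358 kWh/t

W = 8.6358 kWh/t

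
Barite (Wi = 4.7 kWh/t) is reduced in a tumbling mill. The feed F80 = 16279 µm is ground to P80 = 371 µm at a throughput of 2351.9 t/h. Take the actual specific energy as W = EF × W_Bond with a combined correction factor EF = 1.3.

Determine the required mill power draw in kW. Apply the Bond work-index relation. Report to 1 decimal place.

P = 6334.3 kW

W = 10 Wi / √P80 − 10 Wi / √F80
W = 10·4.7·(1/√371 − 1/√16279) = 10·4.7·(0.044080) = 2.0717 kWh/t
Apply correction: 2.0717 × 1.3 = 2.6933 kWh/t
Power = W × throughput = 2.6933 kWh/t × 2351.9 t/h = 6334.3 kW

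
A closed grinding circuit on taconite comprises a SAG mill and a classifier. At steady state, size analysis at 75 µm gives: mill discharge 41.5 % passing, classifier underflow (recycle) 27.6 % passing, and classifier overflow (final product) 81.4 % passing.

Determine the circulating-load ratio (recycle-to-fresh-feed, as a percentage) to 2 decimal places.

Two-product formula at 75 µm:
(1+r)d = ru + o → r = (o−d)/(d−u)
r = (81.4 − 41.5)/(41.5 − 27.6) = 39.9/13.9 = 2.8705
CL = 100·r = 287.05 %

CL = 287.05 %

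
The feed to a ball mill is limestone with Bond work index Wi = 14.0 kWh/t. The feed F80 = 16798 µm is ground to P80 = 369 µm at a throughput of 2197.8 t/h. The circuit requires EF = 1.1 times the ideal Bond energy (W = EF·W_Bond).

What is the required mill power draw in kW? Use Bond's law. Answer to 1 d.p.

W_Bond = 10·Wi·(1/√P₈₀ − 1/√F₈₀)
W = 10·14.0·(1/√369 − 1/√16798) = 10·14.0·(0.044342) = 6.2079 kWh/t
With EF = 1.1: W = 6.2079·1.1 = 6.8287 kWh/t
P = W·T = 6.8287·2197.8 = 15008.1 kW

P = 15008.1 kW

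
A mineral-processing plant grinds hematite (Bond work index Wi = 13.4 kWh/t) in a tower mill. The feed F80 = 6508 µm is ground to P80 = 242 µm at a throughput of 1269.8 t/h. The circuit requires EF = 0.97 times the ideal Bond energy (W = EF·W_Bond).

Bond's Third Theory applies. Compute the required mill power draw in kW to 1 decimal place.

W = 10 Wi (1/√P80 − 1/√F80)  [Bond]
W = 10·13.4·(1/√242 − 1/√6508) = 10·13.4·(0.051887) = 6.9528 kWh/t
With EF = 0.97: W = 6.9528·0.97 = 6.7442 kWh/t
P_mill = W·ṁ = 6.7442·1269.8 = 8563.8 kW

P = 8563.8 kW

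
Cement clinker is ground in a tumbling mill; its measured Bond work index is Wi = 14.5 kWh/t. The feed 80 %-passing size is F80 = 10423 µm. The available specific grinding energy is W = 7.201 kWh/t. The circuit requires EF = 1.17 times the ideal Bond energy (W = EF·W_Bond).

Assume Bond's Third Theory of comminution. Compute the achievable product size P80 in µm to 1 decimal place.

W = 10 Wi (1/√P80 − 1/√F80)  [Bond]
W_Bond = W / EF = 7.201 / 1.17 = 6.1547 kWh/t
⇒ 1/√P80 = W_Bond/(10 Wi) + 1/√F80
  = 6.1547/(10·14.5) + 1/√10423 = 0.042446 + 0.009795 = 0.052241
P80 = (1/0.052241)² = 19.1420² = 366.42 µm

P80 = 366.4 µm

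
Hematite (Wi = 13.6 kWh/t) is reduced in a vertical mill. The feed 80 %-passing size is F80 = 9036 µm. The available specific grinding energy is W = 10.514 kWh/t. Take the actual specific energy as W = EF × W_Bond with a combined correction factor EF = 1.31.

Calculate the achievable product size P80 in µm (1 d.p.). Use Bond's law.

P80 = 206.8 µm

W = 10 Wi / √P80 − 10 Wi / √F80
W_Bond = W / EF = 10.514 / 1.31 = 8.0260 kWh/t
P80^-0.5 = F80^-0.5 + W_Bond/(10 Wi)
  = 8.0260/(10·13.6) + 1/√9036 = 0.059014 + 0.010520 = 0.069534
P80 = (1/0.069534)² = 14.3814² = 206.82 µm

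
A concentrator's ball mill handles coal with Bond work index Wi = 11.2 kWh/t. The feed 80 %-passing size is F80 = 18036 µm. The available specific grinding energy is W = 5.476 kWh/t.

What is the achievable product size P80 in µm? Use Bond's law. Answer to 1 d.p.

W = 10 Wi (1/√P80 − 1/√F80)  [Bond]
P80^(−½) = W/(10 Wi) + F80^(−½)
  = 5.4760/(10·11.2) + 1/√18036 = 0.048893 + 0.007446 = 0.056339
P80 = (1/0.056339)² = 17.7497² = 315.05 µm

P80 = 315.1 µm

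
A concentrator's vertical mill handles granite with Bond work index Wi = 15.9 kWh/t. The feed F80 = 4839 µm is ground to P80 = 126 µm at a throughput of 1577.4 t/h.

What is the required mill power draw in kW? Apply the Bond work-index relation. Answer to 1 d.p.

P = 18738.2 kW

Bond: W = 10·Wi·(1/√P80 − 1/√F80)
W = 10·15.9·(1/√126 − 1/√4839) = 10·15.9·(0.074712) = 11.8791 kWh/t
Mill draw = 11.8791 × 1577.4 = 18738.2 kW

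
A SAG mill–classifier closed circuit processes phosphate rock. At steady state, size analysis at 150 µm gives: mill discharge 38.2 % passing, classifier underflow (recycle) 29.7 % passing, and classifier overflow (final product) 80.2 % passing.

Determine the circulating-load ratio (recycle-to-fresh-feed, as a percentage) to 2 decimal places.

CL = 494.12 %

Let r = R/F. Size balance at 150 µm:
d + r·d = r·u + o → r(d−u) = o−d
r = (80.2 − 38.2)/(38.2 − 29.7) = 42.0/8.5 = 4.9412
CL = 100·r = 494.12 %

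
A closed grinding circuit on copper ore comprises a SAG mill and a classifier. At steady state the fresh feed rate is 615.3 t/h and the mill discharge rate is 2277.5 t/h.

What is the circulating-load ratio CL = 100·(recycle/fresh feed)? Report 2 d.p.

Discharge = new feed + return, hence
R = M − F = 2277.5 − 615.3 = 1662.2 t/h
CL = 100·R/F = 100·1662.2/615.3 = 270.14 %

CL = 270.14 %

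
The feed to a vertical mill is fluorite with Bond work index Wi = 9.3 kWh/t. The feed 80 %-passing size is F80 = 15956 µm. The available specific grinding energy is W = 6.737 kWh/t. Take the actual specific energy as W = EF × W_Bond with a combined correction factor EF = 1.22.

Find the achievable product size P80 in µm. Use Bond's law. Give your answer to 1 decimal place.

Bond:  W = 10 Wi (1/√P − 1/√F)
W_Bond = W / EF = 6.737 / 1.22 = 5.5221 kWh/t
⇒ 1/√P80 = W_Bond/(10 Wi) + 1/√F80
  = 5.5221/(10·9.3) + 1/√15956 = 0.059378 + 0.007917 = 0.067294
P80 = (1/0.067294)² = 14.8601² = 220.82 µm

P80 = 220.8 µm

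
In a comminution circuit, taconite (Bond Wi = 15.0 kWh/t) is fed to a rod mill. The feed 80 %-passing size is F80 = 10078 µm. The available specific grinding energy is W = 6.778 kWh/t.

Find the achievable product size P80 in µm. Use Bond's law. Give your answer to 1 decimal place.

P80 = 328.8 µm

Bond:  W = 10 Wi (1/√P − 1/√F)
P80^(−½) = W/(10 Wi) + F80^(−½)
  = 6.7780/(10·15.0) + 1/√10078 = 0.045187 + 0.009961 = 0.055148
P80 = (1/0.055148)² = 18.1331² = 328.81 µm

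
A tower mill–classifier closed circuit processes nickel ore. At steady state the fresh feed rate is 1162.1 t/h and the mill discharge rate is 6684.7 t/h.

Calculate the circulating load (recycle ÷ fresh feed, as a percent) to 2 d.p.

Mill node: discharge = fresh + recycle.
R = M − F = 6684.7 − 1162.1 = 5522.6 t/h
CL = 100·R/F = 100·5522.6/1162.1 = 475.23 %

CL = 475.23 %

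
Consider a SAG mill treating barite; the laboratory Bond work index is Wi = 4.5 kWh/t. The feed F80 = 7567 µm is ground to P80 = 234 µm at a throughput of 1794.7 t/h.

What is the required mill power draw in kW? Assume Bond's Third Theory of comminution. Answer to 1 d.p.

W_Bond = 10·Wi·(1/√P₈₀ − 1/√F₈₀)
W = 10·4.5·(1/√234 − 1/√7567) = 10·4.5·(0.053876) = 2.4244 kWh/t
Mill draw = 2.4244 × 1794.7 = 4351.1 kW

P = 4351.1 kW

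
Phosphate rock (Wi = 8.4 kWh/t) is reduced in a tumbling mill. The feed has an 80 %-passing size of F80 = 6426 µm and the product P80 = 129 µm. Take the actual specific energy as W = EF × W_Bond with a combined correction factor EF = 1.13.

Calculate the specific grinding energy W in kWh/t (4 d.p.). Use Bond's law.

Bond: W = 10·Wi·(1/√P80 − 1/√F80)
1/√129 = 0.088045;  1/√6426 = 0.012475
W = 10·8.4·(0.088045 − 0.012475) = 6.3479 kWh/t
Apply correction: 6.3479 × 1.13 = 7.1731 kWh/t

W = 7.1731 kWh/t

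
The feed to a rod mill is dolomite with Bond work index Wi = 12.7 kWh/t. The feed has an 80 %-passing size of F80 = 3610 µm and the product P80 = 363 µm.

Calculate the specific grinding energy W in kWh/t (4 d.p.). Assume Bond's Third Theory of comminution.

W_Bond = 10·Wi·(1/√P₈₀ − 1/√F₈₀)
1/√363 = 0.052486;  1/√3610 = 0.016644
W = 10·12.7·(0.052486 − 0.016644) = 4.5520 kWh/t

W = 4.5520 kWh/t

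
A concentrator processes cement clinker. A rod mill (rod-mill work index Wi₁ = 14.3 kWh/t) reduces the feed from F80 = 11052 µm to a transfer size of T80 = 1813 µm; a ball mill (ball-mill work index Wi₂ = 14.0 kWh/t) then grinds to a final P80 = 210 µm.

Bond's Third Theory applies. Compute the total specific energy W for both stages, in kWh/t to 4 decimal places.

W = 8.3711 kWh/t

Bond:  W = 10 Wi (1/√P − 1/√F)
Stage 1 (11052→1813 µm, Wi₁=14.3): W₁ = 10·14.3·(0.023486 − 0.009512) = 1.9982 kWh/t
Stage 2 (1813→210 µm, Wi₂=14.0): W₂ = 10·14.0·(0.069007 − 0.023486) = 6.3729 kWh/t
W = W₁ + W₂ = 1.9982 + 6.3729 = 8.3711 kWh/t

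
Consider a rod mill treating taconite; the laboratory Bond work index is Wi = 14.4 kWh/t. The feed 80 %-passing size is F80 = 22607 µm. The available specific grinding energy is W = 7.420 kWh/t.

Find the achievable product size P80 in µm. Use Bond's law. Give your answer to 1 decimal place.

P80 = 295.4 µm

Bond:  W = 10 Wi (1/√P − 1/√F)
P80^(−½) = W/(10 Wi) + F80^(−½)
  = 7.4200/(10·14.4) + 1/√22607 = 0.051528 + 0.006651 = 0.058179
P80 = (1/0.058179)² = 17.1884² = 295.44 µm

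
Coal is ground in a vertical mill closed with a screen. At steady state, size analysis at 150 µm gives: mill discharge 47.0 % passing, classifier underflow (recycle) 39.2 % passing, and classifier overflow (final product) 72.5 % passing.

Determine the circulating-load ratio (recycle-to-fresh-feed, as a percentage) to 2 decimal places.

CL = 326.92 %

Balance %-passing 150 µm (r = R/F):
d + r·d = r·u + o → r(d−u) = o−d
r = (72.5 − 47.0)/(47.0 − 39.2) = 25.5/7.8 = 3.2692
CL = 100·r = 326.92 %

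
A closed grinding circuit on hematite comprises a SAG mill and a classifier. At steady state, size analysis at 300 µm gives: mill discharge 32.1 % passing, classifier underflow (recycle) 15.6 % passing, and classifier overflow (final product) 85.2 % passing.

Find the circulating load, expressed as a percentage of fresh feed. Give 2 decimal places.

CL = 321.82 %

Balance %-passing 300 µm (r = R/F):
r = (o − d)/(d − u)
r = (85.2 − 32.1)/(32.1 − 15.6) = 53.1/16.5 = 3.2182
CL = 100·r = 321.82 %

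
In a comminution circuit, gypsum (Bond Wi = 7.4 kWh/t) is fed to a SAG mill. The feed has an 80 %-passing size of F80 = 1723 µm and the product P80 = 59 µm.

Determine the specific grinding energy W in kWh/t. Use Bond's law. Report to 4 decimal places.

W = 10 Wi (1/√P80 − 1/√F80)  [Bond]
1/√59 = 0.130189;  1/√1723 = 0.024091
W = 10·7.4·(0.130189 − 0.024091) = 7.8512 kWh/t

W = 7.8512 kWh/t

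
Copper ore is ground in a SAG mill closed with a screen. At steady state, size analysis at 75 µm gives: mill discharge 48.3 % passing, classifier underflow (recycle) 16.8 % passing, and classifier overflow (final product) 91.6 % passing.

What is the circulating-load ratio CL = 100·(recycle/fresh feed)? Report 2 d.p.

CL = 137.46 %

Balance %-passing 75 µm (r = R/F):
d + r·d = r·u + o → r(d−u) = o−d
r = (91.6 − 48.3)/(48.3 − 16.8) = 43.3/31.5 = 1.3746
CL = 100·r = 137.46 %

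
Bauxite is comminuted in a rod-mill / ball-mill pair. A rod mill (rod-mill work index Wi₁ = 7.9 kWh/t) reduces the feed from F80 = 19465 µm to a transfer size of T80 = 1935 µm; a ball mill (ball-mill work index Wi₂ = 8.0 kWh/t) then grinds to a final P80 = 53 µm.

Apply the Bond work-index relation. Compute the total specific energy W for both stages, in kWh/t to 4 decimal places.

W = 10 Wi (P80^-0.5 − F80^-0.5)
Stage 1 (19465→1935 µm, Wi₁=7.9): W₁ = 10·7.9·(0.022733 − 0.007168) = 1.2297 kWh/t
Stage 2 (1935→53 µm, Wi₂=8.0): W₂ = 10·8.0·(0.137361 − 0.022733) = 9.1702 kWh/t
W = W₁ + W₂ = 1.2297 + 9.1702 = 10.3999 kWh/t

W = 10.3999 kWh/t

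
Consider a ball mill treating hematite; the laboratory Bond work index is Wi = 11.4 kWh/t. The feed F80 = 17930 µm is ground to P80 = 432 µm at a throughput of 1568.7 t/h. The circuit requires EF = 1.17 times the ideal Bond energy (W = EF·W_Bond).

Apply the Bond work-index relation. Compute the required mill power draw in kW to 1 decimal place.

W_Bond = 10·Wi·(1/√P₈₀ − 1/√F₈₀)
W = 10·11.4·(1/√432 − 1/√17930) = 10·11.4·(0.040644) = 4.6335 kWh/t
W_actual = 1.17 × 4.6335 = 5.4212 kWh/t
Power = W × throughput = 5.4212 kWh/t × 1568.7 t/h = 8504.2 kW

P = 8504.2 kW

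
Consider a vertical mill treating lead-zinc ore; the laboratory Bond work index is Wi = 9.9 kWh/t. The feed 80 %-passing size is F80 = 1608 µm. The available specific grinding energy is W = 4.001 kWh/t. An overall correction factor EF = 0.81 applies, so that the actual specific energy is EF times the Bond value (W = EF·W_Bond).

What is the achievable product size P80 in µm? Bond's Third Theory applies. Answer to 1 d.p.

W = 10 Wi (1/√P80 − 1/√F80)  [Bond]
W_Bond = W / EF = 4.001 / 0.81 = 4.9395 kWh/t
1/√P80 = 1/√F80 + W_Bond/(10·Wi)
  = 4.9395/(10·9.9) + 1/√1608 = 0.049894 + 0.024938 = 0.074832
P80 = (1/0.074832)² = 13.3633² = 178.58 µm

P80 = 178.6 µm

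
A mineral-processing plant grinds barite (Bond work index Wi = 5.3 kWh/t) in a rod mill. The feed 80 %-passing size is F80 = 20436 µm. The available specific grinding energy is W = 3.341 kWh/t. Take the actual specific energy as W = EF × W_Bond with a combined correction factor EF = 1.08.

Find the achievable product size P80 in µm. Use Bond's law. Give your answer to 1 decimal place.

Bond:  W = 10 Wi (1/√P − 1/√F)
W_Bond = W / EF = 3.341 / 1.08 = 3.0935 kWh/t
P80^(−½) = W_Bond/(10 Wi) + F80^(−½)
  = 3.0935/(10·5.3) + 1/√20436 = 0.058368 + 0.006995 = 0.065364
P80 = (1/0.065364)² = 15.2991² = 234.06 µm

P80 = 234.1 µm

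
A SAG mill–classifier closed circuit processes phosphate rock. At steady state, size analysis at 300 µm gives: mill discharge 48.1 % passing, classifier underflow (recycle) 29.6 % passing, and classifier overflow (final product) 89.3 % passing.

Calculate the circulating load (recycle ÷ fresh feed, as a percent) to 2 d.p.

CL = 222.70 %

Classifier node, passing 300 µm:
r = (o − d)/(d − u)
r = (89.3 − 48.1)/(48.1 − 29.6) = 41.2/18.5 = 2.2270
CL = 100·r = 222.70 %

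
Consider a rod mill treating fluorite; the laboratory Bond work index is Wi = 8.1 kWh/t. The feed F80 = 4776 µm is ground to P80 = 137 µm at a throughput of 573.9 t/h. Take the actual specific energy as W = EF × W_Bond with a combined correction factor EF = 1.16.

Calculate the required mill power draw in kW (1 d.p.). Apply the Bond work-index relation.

P = 3826.7 kW

W = 10 Wi / √P80 − 10 Wi / √F80
W = 10·8.1·(1/√137 − 1/√4776) = 10·8.1·(0.070966) = 5.7482 kWh/t
Apply correction: 5.7482 × 1.16 = 6.6679 kWh/t
P = W·T = 6.6679·573.9 = 3826.7 kW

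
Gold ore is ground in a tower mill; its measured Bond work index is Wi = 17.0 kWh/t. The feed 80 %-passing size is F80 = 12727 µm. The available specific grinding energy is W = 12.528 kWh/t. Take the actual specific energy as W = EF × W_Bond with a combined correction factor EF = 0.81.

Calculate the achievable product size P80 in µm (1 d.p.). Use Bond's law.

Bond: W = 10·Wi·(1/√P80 − 1/√F80)
W_Bond = W / EF = 12.528 / 0.81 = 15.4667 kWh/t
P80^-0.5 = F80^-0.5 + W_Bond/(10 Wi)
  = 15.4667/(10·17.0) + 1/√12727 = 0.090980 + 0.008864 = 0.099845
P80 = (1/0.099845)² = 10.0156² = 100.31 µm

P80 = 100.3 µm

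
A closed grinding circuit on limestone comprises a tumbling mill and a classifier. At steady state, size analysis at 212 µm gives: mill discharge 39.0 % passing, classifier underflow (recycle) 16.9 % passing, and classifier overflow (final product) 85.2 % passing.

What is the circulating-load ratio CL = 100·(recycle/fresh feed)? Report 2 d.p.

Mass balance on the −212 µm fraction:
(1+r)d = ru + o → r = (o−d)/(d−u)
r = (85.2 − 39.0)/(39.0 − 16.9) = 46.2/22.1 = 2.0905
CL = 100·r = 209.05 %

CL = 209.05 %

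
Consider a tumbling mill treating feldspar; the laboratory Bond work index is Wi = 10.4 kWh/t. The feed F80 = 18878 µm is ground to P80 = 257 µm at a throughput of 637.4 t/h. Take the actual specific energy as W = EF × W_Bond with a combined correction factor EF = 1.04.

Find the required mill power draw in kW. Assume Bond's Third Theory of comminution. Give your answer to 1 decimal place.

P = 3798.7 kW

Bond: W = 10·Wi·(1/√P80 − 1/√F80)
W = 10·10.4·(1/√257 − 1/√18878) = 10·10.4·(0.055100) = 5.7304 kWh/t
With EF = 1.04: W = 5.7304·1.04 = 5.9596 kWh/t
Power = W × throughput = 5.9596 kWh/t × 637.4 t/h = 3798.7 kW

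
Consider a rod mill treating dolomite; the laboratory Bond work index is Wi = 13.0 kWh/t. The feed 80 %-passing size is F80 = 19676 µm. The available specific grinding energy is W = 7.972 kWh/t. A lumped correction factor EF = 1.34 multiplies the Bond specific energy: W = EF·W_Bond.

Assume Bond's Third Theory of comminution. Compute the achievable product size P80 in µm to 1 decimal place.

Bond:  W = 10 Wi (1/√P − 1/√F)
W_Bond = W / EF = 7.972 / 1.34 = 5.9493 kWh/t
P80^(−½) = W_Bond/(10 Wi) + F80^(−½)
  = 5.9493/(10·13.0) + 1/√19676 = 0.045763 + 0.007129 = 0.052893
P80 = (1/0.052893)² = 18.9063² = 357.45 µm

P80 = 357.4 µm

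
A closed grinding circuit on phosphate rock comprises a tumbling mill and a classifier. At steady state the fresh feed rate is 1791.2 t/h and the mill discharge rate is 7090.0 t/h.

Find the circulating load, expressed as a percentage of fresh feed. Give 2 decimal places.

CL = 295.82 %

M = F + R at steady state, so:
R = M − F = 7090.0 − 1791.2 = 5298.8 t/h
CL = 100·R/F = 100·5298.8/1791.2 = 295.82 %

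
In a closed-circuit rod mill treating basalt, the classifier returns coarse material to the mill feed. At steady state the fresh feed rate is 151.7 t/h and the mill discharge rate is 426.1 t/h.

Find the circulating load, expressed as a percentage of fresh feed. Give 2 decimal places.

Mill node: discharge = fresh + recycle.
R = M − F = 426.1 − 151.7 = 274.4 t/h
CL = 100·R/F = 100·274.4/151.7 = 180.88 %

CL = 180.88 %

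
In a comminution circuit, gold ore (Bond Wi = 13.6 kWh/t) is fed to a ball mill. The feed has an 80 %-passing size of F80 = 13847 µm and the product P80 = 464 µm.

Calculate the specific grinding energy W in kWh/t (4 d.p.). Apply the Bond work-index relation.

W = 5.1579 kWh/t

W = 10 Wi / √P80 − 10 Wi / √F80
1/√464 = 0.046424;  1/√13847 = 0.008498
W = 10·13.6·(0.046424 − 0.008498) = 5.1579 kWh/t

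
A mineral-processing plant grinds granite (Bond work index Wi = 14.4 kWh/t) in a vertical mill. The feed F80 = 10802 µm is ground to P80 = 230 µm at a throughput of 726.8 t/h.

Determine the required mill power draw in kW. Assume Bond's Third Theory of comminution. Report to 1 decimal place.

P = 5894.0 kW

W = 10 Wi (1/√P80 − 1/√F80)  [Bond]
W = 10·14.4·(1/√230 − 1/√10802) = 10·14.4·(0.056316) = 8.1096 kWh/t
Power = W × throughput = 8.1096 kWh/t × 726.8 t/h = 5894.0 kW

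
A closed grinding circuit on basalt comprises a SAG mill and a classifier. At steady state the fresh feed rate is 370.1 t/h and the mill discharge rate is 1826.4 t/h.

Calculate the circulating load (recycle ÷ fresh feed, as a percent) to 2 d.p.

CL = 393.49 %

Steady state: M = F + R.
R = M − F = 1826.4 − 370.1 = 1456.3 t/h
CL = 100·R/F = 100·1456.3/370.1 = 393.49 %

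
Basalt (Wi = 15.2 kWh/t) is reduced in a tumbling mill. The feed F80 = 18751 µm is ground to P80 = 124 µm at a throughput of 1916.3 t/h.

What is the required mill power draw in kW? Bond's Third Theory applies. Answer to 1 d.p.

Bond: W = 10·Wi·(1/√P80 − 1/√F80)
W = 10·15.2·(1/√124 − 1/√18751) = 10·15.2·(0.082500) = 12.5400 kWh/t
Power = W × throughput = 12.5400 kWh/t × 1916.3 t/h = 24030.4 kW

P = 24030.4 kW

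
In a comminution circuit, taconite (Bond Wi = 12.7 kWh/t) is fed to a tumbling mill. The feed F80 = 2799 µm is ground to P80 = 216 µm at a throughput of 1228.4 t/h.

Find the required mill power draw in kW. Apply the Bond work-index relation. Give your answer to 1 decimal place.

P = 7666.1 kW

W = 10 Wi (P80^-0.5 − F80^-0.5)
W = 10·12.7·(1/√216 − 1/√2799) = 10·12.7·(0.049140) = 6.2408 kWh/t
Mill draw = 6.2408 × 1228.4 = 7666.1 kW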